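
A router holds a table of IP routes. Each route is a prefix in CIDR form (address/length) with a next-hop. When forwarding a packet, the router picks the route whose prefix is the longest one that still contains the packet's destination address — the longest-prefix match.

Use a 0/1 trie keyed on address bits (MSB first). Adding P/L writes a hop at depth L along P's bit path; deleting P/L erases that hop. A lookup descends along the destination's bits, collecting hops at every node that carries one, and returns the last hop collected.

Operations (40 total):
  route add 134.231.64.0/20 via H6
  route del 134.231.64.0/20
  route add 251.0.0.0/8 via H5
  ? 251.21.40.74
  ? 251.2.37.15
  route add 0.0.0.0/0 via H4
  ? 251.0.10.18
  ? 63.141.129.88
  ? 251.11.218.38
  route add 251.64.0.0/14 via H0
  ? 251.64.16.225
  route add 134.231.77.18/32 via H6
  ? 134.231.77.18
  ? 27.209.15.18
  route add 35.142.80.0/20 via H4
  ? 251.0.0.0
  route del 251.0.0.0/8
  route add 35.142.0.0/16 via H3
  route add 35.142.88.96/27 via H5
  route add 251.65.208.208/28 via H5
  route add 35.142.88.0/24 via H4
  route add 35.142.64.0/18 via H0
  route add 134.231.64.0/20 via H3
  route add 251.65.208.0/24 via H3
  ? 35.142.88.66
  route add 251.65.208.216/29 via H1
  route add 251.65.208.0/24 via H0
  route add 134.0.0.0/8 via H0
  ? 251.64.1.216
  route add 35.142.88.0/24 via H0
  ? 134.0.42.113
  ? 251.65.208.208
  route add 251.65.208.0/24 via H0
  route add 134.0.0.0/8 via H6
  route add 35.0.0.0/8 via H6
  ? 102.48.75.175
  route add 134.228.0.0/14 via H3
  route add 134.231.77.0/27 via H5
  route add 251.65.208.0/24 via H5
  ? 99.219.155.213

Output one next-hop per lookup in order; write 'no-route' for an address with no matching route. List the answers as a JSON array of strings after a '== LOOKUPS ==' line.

Trace:
  + 134.231.64.0/20 (H6) depth=20
  del 134.231.64.0/20 (clear depth 20)
  + 251.0.0.0/8 (H5) depth=8
  lookup 251.21.40.74: bits 11111011 walk d0:-→d1:-→d2:-→d3:-→d4:-→d5:-→d6:-→d7:-→d8:H5 -> H5
  lookup 251.2.37.15: bits 11111011 walk d0:-→d1:-→d2:-→d3:-→d4:-→d5:-→d6:-→d7:-→d8:H5 -> H5
  + 0.0.0.0/0 (H4) depth=0
  lookup 251.0.10.18: bits 11111011 walk d0:H4→d1:-→d2:-→d3:-→d4:-→d5:-→d6:-→d7:-→d8:H5 -> H5
  lookup 63.141.129.88: bits ε walk d0:H4 -> H4
  lookup 251.11.218.38: bits 11111011 walk d0:H4→d1:-→d2:-→d3:-→d4:-→d5:-→d6:-→d7:-→d8:H5 -> H5
  + 251.64.0.0/14 (H0) depth=14
  lookup 251.64.16.225: bits 11111011010000 walk d0:H4→d1:-→d2:-→d3:-→d4:-→d5:-→d6:-→d7:-→d8:H5→d9:-→d10:-→d11:-→d12:-→d13:-→d14:H0 -> H0
  + 134.231.77.18/32 (H6) depth=32
  lookup 134.231.77.18: bits 10000110111001110100110100010010 walk d0:H4→d1:-→d2:-→d3:-→d4:-→d5:-→d6:-→d7:-→d8:-→d9:-→d10:-→d11:-→d12:-→d13:-→d14:-→d15:-→d16:-→d17:-→d18:-→d19:-→d20:-→d21:-→d22:-→d23:-→d24:-→d25:-→d26:-→d27:-→d28:-→d29:-→d30:-→d31:-→d32:H6 -> H6
  lookup 27.209.15.18: bits ε walk d0:H4 -> H4
  + 35.142.80.0/20 (H4) depth=20
  lookup 251.0.0.0: bits 111110110 walk d0:H4→d1:-→d2:-→d3:-→d4:-→d5:-→d6:-→d7:-→d8:H5→d9:- -> H5
  del 251.0.0.0/8 (clear depth 8)
  + 35.142.0.0/16 (H3) depth=16
  + 35.142.88.96/27 (H5) depth=27
  + 251.65.208.208/28 (H5) depth=28
  + 35.142.88.0/24 (H4) depth=24
  + 35.142.64.0/18 (H0) depth=18
  + 134.231.64.0/20 (H3) depth=20
  + 251.65.208.0/24 (H3) depth=24
  lookup 35.142.88.66: bits 00100011100011100101100001 walk d0:H4→d1:-→d2:-→d3:-→d4:-→d5:-→d6:-→d7:-→d8:-→d9:-→d10:-→d11:-→d12:-→d13:-→d14:-→d15:-→d16:H3→d17:-→d18:H0→d19:-→d20:H4→d21:-→d22:-→d23:-→d24:H4→d25:-→d26:- -> H4
  + 251.65.208.216/29 (H1) depth=29
  + 251.65.208.0/24 (H0) depth=24
  + 134.0.0.0/8 (H0) depth=8
  lookup 251.64.1.216: bits 111110110100000 walk d0:H4→d1:-→d2:-→d3:-→d4:-→d5:-→d6:-→d7:-→d8:-→d9:-→d10:-→d11:-→d12:-→d13:-→d14:H0→d15:- -> H0
  + 35.142.88.0/24 (H0) depth=24
  lookup 134.0.42.113: bits 10000110 walk d0:H4→d1:-→d2:-→d3:-→d4:-→d5:-→d6:-→d7:-→d8:H0 -> H0
  lookup 251.65.208.208: bits 1111101101000001110100001101 walk d0:H4→d1:-→d2:-→d3:-→d4:-→d5:-→d6:-→d7:-→d8:-→d9:-→d10:-→d11:-→d12:-→d13:-→d14:H0→d15:-→d16:-→d17:-→d18:-→d19:-→d20:-→d21:-→d22:-→d23:-→d24:H0→d25:-→d26:-→d27:-→d28:H5 -> H5
  + 251.65.208.0/24 (H0) depth=24
  + 134.0.0.0/8 (H6) depth=8
  + 35.0.0.0/8 (H6) depth=8
  lookup 102.48.75.175: bits 0 walk d0:H4→d1:- -> H4
  + 134.228.0.0/14 (H3) depth=14
  + 134.231.77.0/27 (H5) depth=27
  + 251.65.208.0/24 (H5) depth=24
  lookup 99.219.155.213: bits 0 walk d0:H4→d1:- -> H4

== LOOKUPS ==
["H5","H5","H5","H4","H5","H0","H6","H4","H5","H4","H0","H0","H5","H4","H4"]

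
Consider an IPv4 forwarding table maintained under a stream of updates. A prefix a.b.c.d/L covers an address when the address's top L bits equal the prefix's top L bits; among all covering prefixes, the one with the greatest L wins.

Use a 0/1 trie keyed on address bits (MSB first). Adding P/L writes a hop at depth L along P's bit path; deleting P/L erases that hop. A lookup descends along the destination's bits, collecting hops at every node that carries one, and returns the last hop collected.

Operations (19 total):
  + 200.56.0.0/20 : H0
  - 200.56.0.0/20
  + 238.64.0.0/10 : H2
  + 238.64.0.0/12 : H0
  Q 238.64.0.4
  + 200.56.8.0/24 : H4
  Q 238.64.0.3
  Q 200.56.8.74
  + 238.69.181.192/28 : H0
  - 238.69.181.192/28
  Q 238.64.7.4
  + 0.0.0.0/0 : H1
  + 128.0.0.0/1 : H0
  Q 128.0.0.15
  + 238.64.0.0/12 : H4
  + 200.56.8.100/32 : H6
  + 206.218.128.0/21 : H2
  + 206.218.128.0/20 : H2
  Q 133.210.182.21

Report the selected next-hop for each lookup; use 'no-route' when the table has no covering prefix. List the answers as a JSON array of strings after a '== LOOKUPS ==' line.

Trace:
  + 200.56.0.0/20 (H0) depth=20
  - 200.56.0.0/20 clear@20
  + 238.64.0.0/10 (H2) depth=10
  + 238.64.0.0/12 (H0) depth=12
  ? 238.64.0.4  path d0:-→d1:-→d2:-→d3:-→d4:-→d5:-→d6:-→d7:-→d8:-→d9:-→d10:H2→d11:-→d12:H0  best=H0
  + 200.56.8.0/24 (H4) depth=24
  ? 238.64.0.3  path d0:-→d1:-→d2:-→d3:-→d4:-→d5:-→d6:-→d7:-→d8:-→d9:-→d10:H2→d11:-→d12:H0  best=H0
  ? 200.56.8.74  path d0:-→d1:-→d2:-→d3:-→d4:-→d5:-→d6:-→d7:-→d8:-→d9:-→d10:-→d11:-→d12:-→d13:-→d14:-→d15:-→d16:-→d17:-→d18:-→d19:-→d20:-→d21:-→d22:-→d23:-→d24:H4  best=H4
  + 238.69.181.192/28 (H0) depth=28
  - 238.69.181.192/28 clear@28
  ? 238.64.7.4  path d0:-→d1:-→d2:-→d3:-→d4:-→d5:-→d6:-→d7:-→d8:-→d9:-→d10:H2→d11:-→d12:H0→d13:-  best=H0
  + 0.0.0.0/0 (H1) depth=0
  + 128.0.0.0/1 (H0) depth=1
  ? 128.0.0.15  path d0:H1→d1:H0  best=H0
  + 238.64.0.0/12 (H4) depth=12
  + 200.56.8.100/32 (H6) depth=32
  + 206.218.128.0/21 (H2) depth=21
  + 206.218.128.0/20 (H2) depth=20
  ? 133.210.182.21  path d0:H1→d1:H0  best=H0

== LOOKUPS ==
["H0","H0","H4","H0","H0","H0"]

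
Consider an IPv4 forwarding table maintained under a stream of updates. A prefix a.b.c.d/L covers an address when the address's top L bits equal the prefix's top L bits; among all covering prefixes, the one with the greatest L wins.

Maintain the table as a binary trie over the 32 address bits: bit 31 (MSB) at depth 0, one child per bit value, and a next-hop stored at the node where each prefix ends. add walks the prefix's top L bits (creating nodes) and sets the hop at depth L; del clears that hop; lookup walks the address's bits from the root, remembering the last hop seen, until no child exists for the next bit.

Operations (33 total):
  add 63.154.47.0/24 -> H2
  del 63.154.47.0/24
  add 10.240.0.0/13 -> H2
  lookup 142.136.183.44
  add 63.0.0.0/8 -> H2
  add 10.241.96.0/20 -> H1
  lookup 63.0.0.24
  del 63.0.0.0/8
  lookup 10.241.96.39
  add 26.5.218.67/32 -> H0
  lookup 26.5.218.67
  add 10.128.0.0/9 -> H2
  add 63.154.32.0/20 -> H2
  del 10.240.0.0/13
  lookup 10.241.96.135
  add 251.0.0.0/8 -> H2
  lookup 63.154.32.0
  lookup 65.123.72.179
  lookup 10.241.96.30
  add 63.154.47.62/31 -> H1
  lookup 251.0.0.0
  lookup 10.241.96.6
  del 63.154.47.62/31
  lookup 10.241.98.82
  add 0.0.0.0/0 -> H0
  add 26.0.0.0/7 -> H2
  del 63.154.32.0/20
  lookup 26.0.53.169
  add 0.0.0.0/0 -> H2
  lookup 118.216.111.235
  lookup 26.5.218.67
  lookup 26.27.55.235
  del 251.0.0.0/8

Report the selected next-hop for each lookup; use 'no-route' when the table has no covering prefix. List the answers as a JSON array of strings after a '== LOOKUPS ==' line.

Trace:
  add 63.154.47.0/24 -> H2 at depth 24
  del 63.154.47.0/24 (clear depth 24)
  add 10.240.0.0/13 -> H2 at depth 13
  lookup 142.136.183.44: bits ε walk d0:- -> no-route
  add 63.0.0.0/8 -> H2 at depth 8
  add 10.241.96.0/20 -> H1 at depth 20
  lookup 63.0.0.24: bits 00111111 walk d0:-→d1:-→d2:-→d3:-→d4:-→d5:-→d6:-→d7:-→d8:H2 -> H2
  del 63.0.0.0/8 (clear depth 8)
  lookup 10.241.96.39: bits 00001010111100010110 walk d0:-→d1:-→d2:-→d3:-→d4:-→d5:-→d6:-→d7:-→d8:-→d9:-→d10:-→d11:-→d12:-→d13:H2→d14:-→d15:-→d16:-→d17:-→d18:-→d19:-→d20:H1 -> H1
  add 26.5.218.67/32 -> H0 at depth 32
  lookup 26.5.218.67: bits 00011010000001011101101001000011 walk d0:-→d1:-→d2:-→d3:-→d4:-→d5:-→d6:-→d7:-→d8:-→d9:-→d10:-→d11:-→d12:-→d13:-→d14:-→d15:-→d16:-→d17:-→d18:-→d19:-→d20:-→d21:-→d22:-→d23:-→d24:-→d25:-→d26:-→d27:-→d28:-→d29:-→d30:-→d31:-→d32:H0 -> H0
  add 10.128.0.0/9 -> H2 at depth 9
  add 63.154.32.0/20 -> H2 at depth 20
  del 10.240.0.0/13 (clear depth 13)
  lookup 10.241.96.135: bits 00001010111100010110 walk d0:-→d1:-→d2:-→d3:-→d4:-→d5:-→d6:-→d7:-→d8:-→d9:H2→d10:-→d11:-→d12:-→d13:-→d14:-→d15:-→d16:-→d17:-→d18:-→d19:-→d20:H1 -> H1
  add 251.0.0.0/8 -> H2 at depth 8
  lookup 63.154.32.0: bits 00111111100110100010 walk d0:-→d1:-→d2:-→d3:-→d4:-→d5:-→d6:-→d7:-→d8:-→d9:-→d10:-→d11:-→d12:-→d13:-→d14:-→d15:-→d16:-→d17:-→d18:-→d19:-→d20:H2 -> H2
  lookup 65.123.72.179: bits 0 walk d0:-→d1:- -> no-route
  lookup 10.241.96.30: bits 00001010111100010110 walk d0:-→d1:-→d2:-→d3:-→d4:-→d5:-→d6:-→d7:-→d8:-→d9:H2→d10:-→d11:-→d12:-→d13:-→d14:-→d15:-→d16:-→d17:-→d18:-→d19:-→d20:H1 -> H1
  add 63.154.47.62/31 -> H1 at depth 31
  lookup 251.0.0.0: bits 11111011 walk d0:-→d1:-→d2:-→d3:-→d4:-→d5:-→d6:-→d7:-→d8:H2 -> H2
  lookup 10.241.96.6: bits 00001010111100010110 walk d0:-→d1:-→d2:-→d3:-→d4:-→d5:-→d6:-→d7:-→d8:-→d9:H2→d10:-→d11:-→d12:-→d13:-→d14:-→d15:-→d16:-→d17:-→d18:-→d19:-→d20:H1 -> H1
  del 63.154.47.62/31 (clear depth 31)
  lookup 10.241.98.82: bits 00001010111100010110 walk d0:-→d1:-→d2:-→d3:-→d4:-→d5:-→d6:-→d7:-→d8:-→d9:H2→d10:-→d11:-→d12:-→d13:-→d14:-→d15:-→d16:-→d17:-→d18:-→d19:-→d20:H1 -> H1
  add 0.0.0.0/0 -> H0 at depth 0
  add 26.0.0.0/7 -> H2 at depth 7
  del 63.154.32.0/20 (clear depth 20)
  lookup 26.0.53.169: bits 0001101000000 walk d0:H0→d1:-→d2:-→d3:-→d4:-→d5:-→d6:-→d7:H2→d8:-→d9:-→d10:-→d11:-→d12:-→d13:- -> H2
  add 0.0.0.0/0 -> H2 at depth 0
  lookup 118.216.111.235: bits 0 walk d0:H2→d1:- -> H2
  lookup 26.5.218.67: bits 00011010000001011101101001000011 walk d0:H2→d1:-→d2:-→d3:-→d4:-→d5:-→d6:-→d7:H2→d8:-→d9:-→d10:-→d11:-→d12:-→d13:-→d14:-→d15:-→d16:-→d17:-→d18:-→d19:-→d20:-→d21:-→d22:-→d23:-→d24:-→d25:-→d26:-→d27:-→d28:-→d29:-→d30:-→d31:-→d32:H0 -> H0
  lookup 26.27.55.235: bits 00011010000 walk d0:H2→d1:-→d2:-→d3:-→d4:-→d5:-→d6:-→d7:H2→d8:-→d9:-→d10:-→d11:- -> H2
  del 251.0.0.0/8 (clear depth 8)

== LOOKUPS ==
["no-route","H2","H1","H0","H1","H2","no-route","H1","H2","H1","H1","H2","H2","H0","H2"]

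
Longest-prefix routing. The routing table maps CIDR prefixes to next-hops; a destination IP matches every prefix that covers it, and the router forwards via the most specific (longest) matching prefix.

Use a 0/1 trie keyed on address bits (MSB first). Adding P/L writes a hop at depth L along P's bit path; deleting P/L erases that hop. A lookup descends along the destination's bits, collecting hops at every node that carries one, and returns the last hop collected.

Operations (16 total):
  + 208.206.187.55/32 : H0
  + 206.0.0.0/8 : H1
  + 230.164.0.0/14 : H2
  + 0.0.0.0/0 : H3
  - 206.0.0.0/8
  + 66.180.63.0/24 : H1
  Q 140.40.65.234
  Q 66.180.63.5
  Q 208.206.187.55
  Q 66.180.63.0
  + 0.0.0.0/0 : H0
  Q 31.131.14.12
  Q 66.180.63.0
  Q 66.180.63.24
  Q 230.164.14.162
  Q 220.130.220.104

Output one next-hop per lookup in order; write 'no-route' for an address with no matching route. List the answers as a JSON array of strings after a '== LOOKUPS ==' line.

Process each operation:
  + 208.206.187.55/32 (H0) depth=32
  + 206.0.0.0/8 (H1) depth=8
  + 230.164.0.0/14 (H2) depth=14
  + 0.0.0.0/0 (H3) depth=0
  - 206.0.0.0/8 clear@8
  + 66.180.63.0/24 (H1) depth=24
  ? 140.40.65.234  path d0:H3→d1:-  best=H3
  ? 66.180.63.5  path d0:H3→d1:-→d2:-→d3:-→d4:-→d5:-→d6:-→d7:-→d8:-→d9:-→d10:-→d11:-→d12:-→d13:-→d14:-→d15:-→d16:-→d17:-→d18:-→d19:-→d20:-→d21:-→d22:-→d23:-→d24:H1  best=H1
  ? 208.206.187.55  path d0:H3→d1:-→d2:-→d3:-→d4:-→d5:-→d6:-→d7:-→d8:-→d9:-→d10:-→d11:-→d12:-→d13:-→d14:-→d15:-→d16:-→d17:-→d18:-→d19:-→d20:-→d21:-→d22:-→d23:-→d24:-→d25:-→d26:-→d27:-→d28:-→d29:-→d30:-→d31:-→d32:H0  best=H0
  ? 66.180.63.0  path d0:H3→d1:-→d2:-→d3:-→d4:-→d5:-→d6:-→d7:-→d8:-→d9:-→d10:-→d11:-→d12:-→d13:-→d14:-→d15:-→d16:-→d17:-→d18:-→d19:-→d20:-→d21:-→d22:-→d23:-→d24:H1  best=H1
  + 0.0.0.0/0 (H0) depth=0
  ? 31.131.14.12  path d0:H0→d1:-  best=H0
  ? 66.180.63.0  path d0:H0→d1:-→d2:-→d3:-→d4:-→d5:-→d6:-→d7:-→d8:-→d9:-→d10:-→d11:-→d12:-→d13:-→d14:-→d15:-→d16:-→d17:-→d18:-→d19:-→d20:-→d21:-→d22:-→d23:-→d24:H1  best=H1
  ? 66.180.63.24  path d0:H0→d1:-→d2:-→d3:-→d4:-→d5:-→d6:-→d7:-→d8:-→d9:-→d10:-→d11:-→d12:-→d13:-→d14:-→d15:-→d16:-→d17:-→d18:-→d19:-→d20:-→d21:-→d22:-→d23:-→d24:H1  best=H1
  ? 230.164.14.162  path d0:H0→d1:-→d2:-→d3:-→d4:-→d5:-→d6:-→d7:-→d8:-→d9:-→d10:-→d11:-→d12:-→d13:-→d14:H2  best=H2
  ? 220.130.220.104  path d0:H0→d1:-→d2:-→d3:-→d4:-  best=H0

== LOOKUPS ==
["H3","H1","H0","H1","H0","H1","H1","H2","H0"]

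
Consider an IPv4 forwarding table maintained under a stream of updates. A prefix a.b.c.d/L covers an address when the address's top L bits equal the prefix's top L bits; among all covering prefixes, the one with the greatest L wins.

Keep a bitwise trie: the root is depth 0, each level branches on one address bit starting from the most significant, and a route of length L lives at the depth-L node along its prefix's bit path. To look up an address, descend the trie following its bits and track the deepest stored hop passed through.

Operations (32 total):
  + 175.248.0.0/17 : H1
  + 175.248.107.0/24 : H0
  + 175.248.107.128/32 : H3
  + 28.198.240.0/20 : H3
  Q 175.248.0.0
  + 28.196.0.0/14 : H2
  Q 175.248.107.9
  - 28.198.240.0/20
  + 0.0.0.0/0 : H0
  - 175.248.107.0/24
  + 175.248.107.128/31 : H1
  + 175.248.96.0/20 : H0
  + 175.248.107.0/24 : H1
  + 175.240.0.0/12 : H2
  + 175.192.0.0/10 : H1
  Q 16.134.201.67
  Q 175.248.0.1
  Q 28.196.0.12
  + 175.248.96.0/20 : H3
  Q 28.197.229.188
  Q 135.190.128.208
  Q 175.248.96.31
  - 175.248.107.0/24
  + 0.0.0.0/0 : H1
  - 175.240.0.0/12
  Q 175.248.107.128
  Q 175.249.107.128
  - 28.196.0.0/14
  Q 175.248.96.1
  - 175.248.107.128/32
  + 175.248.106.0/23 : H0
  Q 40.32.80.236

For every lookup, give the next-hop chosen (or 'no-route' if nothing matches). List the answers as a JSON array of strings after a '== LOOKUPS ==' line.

Apply in order:
  add 175.248.0.0/17 -> H1 at depth 17
  add 175.248.107.0/24 -> H0 at depth 24
  add 175.248.107.128/32 -> H3 at depth 32
  add 28.198.240.0/20 -> H3 at depth 20
  lookup 175.248.0.0: bits 10101111111110000 walk d0:-→d1:-→d2:-→d3:-→d4:-→d5:-→d6:-→d7:-→d8:-→d9:-→d10:-→d11:-→d12:-→d13:-→d14:-→d15:-→d16:-→d17:H1 -> H1
  add 28.196.0.0/14 -> H2 at depth 14
  lookup 175.248.107.9: bits 101011111111100001101011 walk d0:-→d1:-→d2:-→d3:-→d4:-→d5:-→d6:-→d7:-→d8:-→d9:-→d10:-→d11:-→d12:-→d13:-→d14:-→d15:-→d16:-→d17:H1→d18:-→d19:-→d20:-→d21:-→d22:-→d23:-→d24:H0 -> H0
  del 28.198.240.0/20 (clear depth 20)
  add 0.0.0.0/0 -> H0 at depth 0
  del 175.248.107.0/24 (clear depth 24)
  add 175.248.107.128/31 -> H1 at depth 31
  add 175.248.96.0/20 -> H0 at depth 20
  add 175.248.107.0/24 -> H1 at depth 24
  add 175.240.0.0/12 -> H2 at depth 12
  add 175.192.0.0/10 -> H1 at depth 10
  lookup 16.134.201.67: bits 0001 walk d0:H0→d1:-→d2:-→d3:-→d4:- -> H0
  lookup 175.248.0.1: bits 10101111111110000 walk d0:H0→d1:-→d2:-→d3:-→d4:-→d5:-→d6:-→d7:-→d8:-→d9:-→d10:H1→d11:-→d12:H2→d13:-→d14:-→d15:-→d16:-→d17:H1 -> H1
  lookup 28.196.0.12: bits 00011100110001 walk d0:H0→d1:-→d2:-→d3:-→d4:-→d5:-→d6:-→d7:-→d8:-→d9:-→d10:-→d11:-→d12:-→d13:-→d14:H2 -> H2
  add 175.248.96.0/20 -> H3 at depth 20
  lookup 28.197.229.188: bits 00011100110001 walk d0:H0→d1:-→d2:-→d3:-→d4:-→d5:-→d6:-→d7:-→d8:-→d9:-→d10:-→d11:-→d12:-→d13:-→d14:H2 -> H2
  lookup 135.190.128.208: bits 10 walk d0:H0→d1:-→d2:- -> H0
  lookup 175.248.96.31: bits 10101111111110000110 walk d0:H0→d1:-→d2:-→d3:-→d4:-→d5:-→d6:-→d7:-→d8:-→d9:-→d10:H1→d11:-→d12:H2→d13:-→d14:-→d15:-→d16:-→d17:H1→d18:-→d19:-→d20:H3 -> H3
  del 175.248.107.0/24 (clear depth 24)
  add 0.0.0.0/0 -> H1 at depth 0
  del 175.240.0.0/12 (clear depth 12)
  lookup 175.248.107.128: bits 10101111111110000110101110000000 walk d0:H1→d1:-→d2:-→d3:-→d4:-→d5:-→d6:-→d7:-→d8:-→d9:-→d10:H1→d11:-→d12:-→d13:-→d14:-→d15:-→d16:-→d17:H1→d18:-→d19:-→d20:H3→d21:-→d22:-→d23:-→d24:-→d25:-→d26:-→d27:-→d28:-→d29:-→d30:-→d31:H1→d32:H3 -> H3
  lookup 175.249.107.128: bits 101011111111100 walk d0:H1→d1:-→d2:-→d3:-→d4:-→d5:-→d6:-→d7:-→d8:-→d9:-→d10:H1→d11:-→d12:-→d13:-→d14:-→d15:- -> H1
  del 28.196.0.0/14 (clear depth 14)
  lookup 175.248.96.1: bits 10101111111110000110 walk d0:H1→d1:-→d2:-→d3:-→d4:-→d5:-→d6:-→d7:-→d8:-→d9:-→d10:H1→d11:-→d12:-→d13:-→d14:-→d15:-→d16:-→d17:H1→d18:-→d19:-→d20:H3 -> H3
  del 175.248.107.128/32 (clear depth 32)
  add 175.248.106.0/23 -> H0 at depth 23
  lookup 40.32.80.236: bits 00 walk d0:H1→d1:-→d2:- -> H1

== LOOKUPS ==
["H1","H0","H0","H1","H2","H2","H0","H3","H3","H1","H3","H1"]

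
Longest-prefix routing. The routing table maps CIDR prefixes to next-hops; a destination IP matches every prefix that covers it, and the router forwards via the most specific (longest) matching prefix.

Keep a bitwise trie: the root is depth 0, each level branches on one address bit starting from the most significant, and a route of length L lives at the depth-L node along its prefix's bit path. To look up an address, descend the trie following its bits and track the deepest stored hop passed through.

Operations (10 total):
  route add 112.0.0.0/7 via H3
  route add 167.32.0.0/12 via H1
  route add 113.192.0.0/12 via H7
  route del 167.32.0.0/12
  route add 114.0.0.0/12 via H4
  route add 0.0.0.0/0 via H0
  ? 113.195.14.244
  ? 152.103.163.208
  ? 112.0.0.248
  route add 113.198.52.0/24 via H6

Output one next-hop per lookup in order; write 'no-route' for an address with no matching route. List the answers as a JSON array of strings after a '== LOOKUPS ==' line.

Trace:
  add 112.0.0.0/7 -> H3 at depth 7
  add 167.32.0.0/12 -> H1 at depth 12
  add 113.192.0.0/12 -> H7 at depth 12
  - 167.32.0.0/12 clear@12
  add 114.0.0.0/12 -> H4 at depth 12
  add 0.0.0.0/0 -> H0 at depth 0
  Q 113.195.14.244: descend 011100011100 ; hops seen [H0,H3,H7] ; pick H7
  Q 152.103.163.208: descend 10 ; hops seen [H0] ; pick H0
  Q 112.0.0.248: descend 0111000 ; hops seen [H0,H3] ; pick H3
  add 113.198.52.0/24 -> H6 at depth 24

== LOOKUPS ==
["H7","H0","H3"]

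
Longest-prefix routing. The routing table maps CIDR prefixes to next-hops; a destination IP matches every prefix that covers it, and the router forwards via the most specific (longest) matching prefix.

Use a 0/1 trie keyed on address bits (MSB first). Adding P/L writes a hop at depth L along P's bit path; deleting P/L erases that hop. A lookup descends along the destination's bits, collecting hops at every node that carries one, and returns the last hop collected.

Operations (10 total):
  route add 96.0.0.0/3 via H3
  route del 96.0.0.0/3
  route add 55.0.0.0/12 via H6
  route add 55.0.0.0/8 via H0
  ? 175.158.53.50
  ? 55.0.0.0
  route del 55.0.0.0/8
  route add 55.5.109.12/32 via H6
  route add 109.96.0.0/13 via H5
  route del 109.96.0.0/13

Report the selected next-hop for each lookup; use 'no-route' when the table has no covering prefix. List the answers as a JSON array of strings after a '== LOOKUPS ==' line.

Process each operation:
  + 96.0.0.0/3 (H3) depth=3
  del 96.0.0.0/3 (clear depth 3)
  + 55.0.0.0/12 (H6) depth=12
  + 55.0.0.0/8 (H0) depth=8
  lookup 175.158.53.50: bits ε walk d0:- -> no-route
  lookup 55.0.0.0: bits 001101110000 walk d0:-→d1:-→d2:-→d3:-→d4:-→d5:-→d6:-→d7:-→d8:H0→d9:-→d10:-→d11:-→d12:H6 -> H6
  del 55.0.0.0/8 (clear depth 8)
  + 55.5.109.12/32 (H6) depth=32
  + 109.96.0.0/13 (H5) depth=13
  del 109.96.0.0/13 (clear depth 13)

== LOOKUPS ==
["no-route","H6"]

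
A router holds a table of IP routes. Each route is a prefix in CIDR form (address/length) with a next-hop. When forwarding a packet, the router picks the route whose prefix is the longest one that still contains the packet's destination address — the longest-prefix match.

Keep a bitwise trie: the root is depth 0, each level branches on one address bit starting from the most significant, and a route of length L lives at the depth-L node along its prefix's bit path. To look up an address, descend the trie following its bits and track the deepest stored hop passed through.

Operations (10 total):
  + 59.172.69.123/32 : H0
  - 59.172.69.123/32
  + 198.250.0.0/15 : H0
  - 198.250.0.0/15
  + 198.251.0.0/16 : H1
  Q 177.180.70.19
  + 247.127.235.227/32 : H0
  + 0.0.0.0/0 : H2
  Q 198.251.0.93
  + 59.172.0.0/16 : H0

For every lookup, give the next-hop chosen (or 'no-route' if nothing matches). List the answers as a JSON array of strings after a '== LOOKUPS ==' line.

Apply in order:
  + 59.172.69.123/32 (H0) depth=32
  del 59.172.69.123/32 (clear depth 32)
  + 198.250.0.0/15 (H0) depth=15
  del 198.250.0.0/15 (clear depth 15)
  + 198.251.0.0/16 (H1) depth=16
  Q 177.180.70.19: descend 1 ; hops seen [∅] ; pick no-route
  + 247.127.235.227/32 (H0) depth=32
  + 0.0.0.0/0 (H2) depth=0
  Q 198.251.0.93: descend 1100011011111011 ; hops seen [H2,H1] ; pick H1
  + 59.172.0.0/16 (H0) depth=16

== LOOKUPS ==
["no-route","H1"]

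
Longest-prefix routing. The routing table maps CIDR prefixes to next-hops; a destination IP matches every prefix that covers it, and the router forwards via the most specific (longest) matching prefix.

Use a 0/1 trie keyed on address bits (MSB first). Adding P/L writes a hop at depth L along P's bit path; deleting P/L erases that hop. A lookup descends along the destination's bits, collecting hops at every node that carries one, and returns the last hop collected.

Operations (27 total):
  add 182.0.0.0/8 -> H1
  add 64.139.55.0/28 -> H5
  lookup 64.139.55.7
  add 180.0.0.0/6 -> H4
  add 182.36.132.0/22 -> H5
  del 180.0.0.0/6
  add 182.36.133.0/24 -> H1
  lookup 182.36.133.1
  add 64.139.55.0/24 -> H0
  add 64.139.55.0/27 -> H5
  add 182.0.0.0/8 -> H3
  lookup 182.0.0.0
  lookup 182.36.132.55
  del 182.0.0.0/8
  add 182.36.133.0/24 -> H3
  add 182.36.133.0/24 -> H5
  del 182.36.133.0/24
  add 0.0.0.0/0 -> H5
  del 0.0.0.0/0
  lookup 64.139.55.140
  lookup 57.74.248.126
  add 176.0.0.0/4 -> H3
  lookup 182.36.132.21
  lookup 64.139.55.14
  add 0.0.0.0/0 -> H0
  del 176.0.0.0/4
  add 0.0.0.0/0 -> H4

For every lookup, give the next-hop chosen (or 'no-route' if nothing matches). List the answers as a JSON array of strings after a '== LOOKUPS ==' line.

Trace:
  add 182.0.0.0/8 -> H1 at depth 8
  add 64.139.55.0/28 -> H5 at depth 28
  lookup 64.139.55.7: bits 0100000010001011001101110000 walk d0:-→d1:-→d2:-→d3:-→d4:-→d5:-→d6:-→d7:-→d8:-→d9:-→d10:-→d11:-→d12:-→d13:-→d14:-→d15:-→d16:-→d17:-→d18:-→d19:-→d20:-→d21:-→d22:-→d23:-→d24:-→d25:-→d26:-→d27:-→d28:H5 -> H5
  add 180.0.0.0/6 -> H4 at depth 6
  add 182.36.132.0/22 -> H5 at depth 22
  del 180.0.0.0/6 (clear depth 6)
  add 182.36.133.0/24 -> H1 at depth 24
  lookup 182.36.133.1: bits 101101100010010010000101 walk d0:-→d1:-→d2:-→d3:-→d4:-→d5:-→d6:-→d7:-→d8:H1→d9:-→d10:-→d11:-→d12:-→d13:-→d14:-→d15:-→d16:-→d17:-→d18:-→d19:-→d20:-→d21:-→d22:H5→d23:-→d24:H1 -> H1
  add 64.139.55.0/24 -> H0 at depth 24
  add 64.139.55.0/27 -> H5 at depth 27
  add 182.0.0.0/8 -> H3 at depth 8
  lookup 182.0.0.0: bits 1011011000 walk d0:-→d1:-→d2:-→d3:-→d4:-→d5:-→d6:-→d7:-→d8:H3→d9:-→d10:- -> H3
  lookup 182.36.132.55: bits 10110110001001001000010 walk d0:-→d1:-→d2:-→d3:-→d4:-→d5:-→d6:-→d7:-→d8:H3→d9:-→d10:-→d11:-→d12:-→d13:-→d14:-→d15:-→d16:-→d17:-→d18:-→d19:-→d20:-→d21:-→d22:H5→d23:- -> H5
  del 182.0.0.0/8 (clear depth 8)
  add 182.36.133.0/24 -> H3 at depth 24
  add 182.36.133.0/24 -> H5 at depth 24
  del 182.36.133.0/24 (clear depth 24)
  add 0.0.0.0/0 -> H5 at depth 0
  del 0.0.0.0/0 (clear depth 0)
  lookup 64.139.55.140: bits 010000001000101100110111 walk d0:-→d1:-→d2:-→d3:-→d4:-→d5:-→d6:-→d7:-→d8:-→d9:-→d10:-→d11:-→d12:-→d13:-→d14:-→d15:-→d16:-→d17:-→d18:-→d19:-→d20:-→d21:-→d22:-→d23:-→d24:H0 -> H0
  lookup 57.74.248.126: bits 0 walk d0:-→d1:- -> no-route
  add 176.0.0.0/4 -> H3 at depth 4
  lookup 182.36.132.21: bits 10110110001001001000010 walk d0:-→d1:-→d2:-→d3:-→d4:H3→d5:-→d6:-→d7:-→d8:-→d9:-→d10:-→d11:-→d12:-→d13:-→d14:-→d15:-→d16:-→d17:-→d18:-→d19:-→d20:-→d21:-→d22:H5→d23:- -> H5
  lookup 64.139.55.14: bits 0100000010001011001101110000 walk d0:-→d1:-→d2:-→d3:-→d4:-→d5:-→d6:-→d7:-→d8:-→d9:-→d10:-→d11:-→d12:-→d13:-→d14:-→d15:-→d16:-→d17:-→d18:-→d19:-→d20:-→d21:-→d22:-→d23:-→d24:H0→d25:-→d26:-→d27:H5→d28:H5 -> H5
  add 0.0.0.0/0 -> H0 at depth 0
  del 176.0.0.0/4 (clear depth 4)
  add 0.0.0.0/0 -> H4 at depth 0

== LOOKUPS ==
["H5","H1","H3","H5","H0","no-route","H5","H5"]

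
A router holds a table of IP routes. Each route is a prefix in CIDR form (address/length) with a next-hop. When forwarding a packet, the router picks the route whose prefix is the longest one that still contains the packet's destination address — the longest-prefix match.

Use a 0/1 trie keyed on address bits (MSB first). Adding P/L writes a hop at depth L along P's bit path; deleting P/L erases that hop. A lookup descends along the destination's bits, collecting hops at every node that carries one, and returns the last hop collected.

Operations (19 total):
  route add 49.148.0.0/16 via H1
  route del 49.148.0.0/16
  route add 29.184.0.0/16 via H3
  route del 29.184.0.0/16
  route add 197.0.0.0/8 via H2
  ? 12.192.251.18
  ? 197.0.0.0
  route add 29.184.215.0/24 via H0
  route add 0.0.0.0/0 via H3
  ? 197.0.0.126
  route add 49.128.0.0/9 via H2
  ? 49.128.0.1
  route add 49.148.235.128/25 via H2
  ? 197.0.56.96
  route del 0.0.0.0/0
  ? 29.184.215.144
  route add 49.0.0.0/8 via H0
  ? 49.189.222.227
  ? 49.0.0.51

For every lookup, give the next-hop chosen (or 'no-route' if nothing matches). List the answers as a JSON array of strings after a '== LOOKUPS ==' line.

Process each operation:
  add 49.148.0.0/16 -> H1 at depth 16
  del 49.148.0.0/16 (clear depth 16)
  add 29.184.0.0/16 -> H3 at depth 16
  del 29.184.0.0/16 (clear depth 16)
  add 197.0.0.0/8 -> H2 at depth 8
  Q 12.192.251.18: descend 000 ; hops seen [∅] ; pick no-route
  Q 197.0.0.0: descend 11000101 ; hops seen [H2] ; pick H2
  add 29.184.215.0/24 -> H0 at depth 24
  add 0.0.0.0/0 -> H3 at depth 0
  Q 197.0.0.126: descend 11000101 ; hops seen [H3,H2] ; pick H2
  add 49.128.0.0/9 -> H2 at depth 9
  Q 49.128.0.1: descend 00110001100 ; hops seen [H3,H2] ; pick H2
  add 49.148.235.128/25 -> H2 at depth 25
  Q 197.0.56.96: descend 11000101 ; hops seen [H3,H2] ; pick H2
  del 0.0.0.0/0 (clear depth 0)
  Q 29.184.215.144: descend 000111011011100011010111 ; hops seen [H0] ; pick H0
  add 49.0.0.0/8 -> H0 at depth 8
  Q 49.189.222.227: descend 0011000110 ; hops seen [H0,H2] ; pick H2
  Q 49.0.0.51: descend 00110001 ; hops seen [H0] ; pick H0

== LOOKUPS ==
["no-route","H2","H2","H2","H2","H0","H2","H0"]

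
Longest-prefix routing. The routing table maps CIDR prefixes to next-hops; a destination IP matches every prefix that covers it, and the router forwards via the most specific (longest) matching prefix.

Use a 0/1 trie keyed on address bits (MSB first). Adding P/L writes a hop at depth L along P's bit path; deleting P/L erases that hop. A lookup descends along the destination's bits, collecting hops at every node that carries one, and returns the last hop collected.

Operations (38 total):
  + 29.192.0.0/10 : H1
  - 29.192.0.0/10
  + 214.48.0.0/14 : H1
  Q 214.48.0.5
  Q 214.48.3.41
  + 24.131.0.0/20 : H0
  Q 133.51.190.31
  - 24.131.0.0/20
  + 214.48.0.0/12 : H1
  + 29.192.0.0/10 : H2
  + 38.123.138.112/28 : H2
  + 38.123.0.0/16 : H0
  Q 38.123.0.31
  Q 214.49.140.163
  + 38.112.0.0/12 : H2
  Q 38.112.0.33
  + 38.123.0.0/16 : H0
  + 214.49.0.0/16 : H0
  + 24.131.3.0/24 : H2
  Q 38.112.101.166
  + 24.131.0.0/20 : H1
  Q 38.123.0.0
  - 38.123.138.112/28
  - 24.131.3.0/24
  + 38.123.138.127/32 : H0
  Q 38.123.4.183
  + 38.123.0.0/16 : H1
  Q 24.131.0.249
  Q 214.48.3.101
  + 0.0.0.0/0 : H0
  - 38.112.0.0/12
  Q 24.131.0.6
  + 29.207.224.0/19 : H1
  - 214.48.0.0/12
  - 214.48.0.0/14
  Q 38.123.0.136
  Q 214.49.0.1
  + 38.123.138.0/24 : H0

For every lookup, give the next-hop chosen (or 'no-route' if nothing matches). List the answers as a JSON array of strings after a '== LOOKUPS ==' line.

Apply in order:
  + 29.192.0.0/10 (H1) depth=10
  - 29.192.0.0/10 clear@10
  + 214.48.0.0/14 (H1) depth=14
  Q 214.48.0.5: descend 11010110001100 ; hops seen [H1] ; pick H1
  Q 214.48.3.41: descend 11010110001100 ; hops seen [H1] ; pick H1
  + 24.131.0.0/20 (H0) depth=20
  Q 133.51.190.31: descend 1 ; hops seen [∅] ; pick no-route
  - 24.131.0.0/20 clear@20
  + 214.48.0.0/12 (H1) depth=12
  + 29.192.0.0/10 (H2) depth=10
  + 38.123.138.112/28 (H2) depth=28
  + 38.123.0.0/16 (H0) depth=16
  Q 38.123.0.31: descend 0010011001111011 ; hops seen [H0] ; pick H0
  Q 214.49.140.163: descend 11010110001100 ; hops seen [H1,H1] ; pick H1
  + 38.112.0.0/12 (H2) depth=12
  Q 38.112.0.33: descend 001001100111 ; hops seen [H2] ; pick H2
  + 38.123.0.0/16 (H0) depth=16
  + 214.49.0.0/16 (H0) depth=16
  + 24.131.3.0/24 (H2) depth=24
  Q 38.112.101.166: descend 001001100111 ; hops seen [H2] ; pick H2
  + 24.131.0.0/20 (H1) depth=20
  Q 38.123.0.0: descend 0010011001111011 ; hops seen [H2,H0] ; pick H0
  - 38.123.138.112/28 clear@28
  - 24.131.3.0/24 clear@24
  + 38.123.138.127/32 (H0) depth=32
  Q 38.123.4.183: descend 0010011001111011 ; hops seen [H2,H0] ; pick H0
  + 38.123.0.0/16 (H1) depth=16
  Q 24.131.0.249: descend 0001100010000011000000 ; hops seen [H1] ; pick H1
  Q 214.48.3.101: descend 110101100011000 ; hops seen [H1,H1] ; pick H1
  + 0.0.0.0/0 (H0) depth=0
  - 38.112.0.0/12 clear@12
  Q 24.131.0.6: descend 0001100010000011000000 ; hops seen [H0,H1] ; pick H1
  + 29.207.224.0/19 (H1) depth=19
  - 214.48.0.0/12 clear@12
  - 214.48.0.0/14 clear@14
  Q 38.123.0.136: descend 0010011001111011 ; hops seen [H0,H1] ; pick H1
  Q 214.49.0.1: descend 1101011000110001 ; hops seen [H0,H0] ; pick H0
  + 38.123.138.0/24 (H0) depth=24

== LOOKUPS ==
["H1","H1","no-route","H0","H1","H2","H2","H0","H0","H1","H1","H1","H1","H0"]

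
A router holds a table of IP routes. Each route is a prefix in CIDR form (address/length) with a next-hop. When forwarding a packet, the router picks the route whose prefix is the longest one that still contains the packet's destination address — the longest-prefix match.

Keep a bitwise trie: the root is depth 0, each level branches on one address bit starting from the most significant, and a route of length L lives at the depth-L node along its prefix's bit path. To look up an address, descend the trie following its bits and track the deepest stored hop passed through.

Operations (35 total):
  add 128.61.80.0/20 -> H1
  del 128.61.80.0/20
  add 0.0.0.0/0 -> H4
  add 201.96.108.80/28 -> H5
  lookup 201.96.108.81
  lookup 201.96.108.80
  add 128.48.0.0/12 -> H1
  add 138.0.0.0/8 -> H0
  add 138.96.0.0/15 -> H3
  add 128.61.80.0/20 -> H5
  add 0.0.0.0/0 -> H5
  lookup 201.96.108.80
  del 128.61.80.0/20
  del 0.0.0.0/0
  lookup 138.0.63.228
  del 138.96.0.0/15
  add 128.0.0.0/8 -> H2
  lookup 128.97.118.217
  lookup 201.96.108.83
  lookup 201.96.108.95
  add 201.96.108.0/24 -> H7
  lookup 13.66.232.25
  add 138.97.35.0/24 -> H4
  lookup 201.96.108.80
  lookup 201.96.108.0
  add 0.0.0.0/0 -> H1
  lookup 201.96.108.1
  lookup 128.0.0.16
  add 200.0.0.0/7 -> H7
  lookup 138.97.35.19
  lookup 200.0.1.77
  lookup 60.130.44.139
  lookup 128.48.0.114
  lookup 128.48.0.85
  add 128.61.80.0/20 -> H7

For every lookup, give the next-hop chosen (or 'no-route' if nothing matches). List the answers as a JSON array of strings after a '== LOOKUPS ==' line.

Trace:
  add 128.61.80.0/20 -> H1 at depth 20
  del 128.61.80.0/20 (clear depth 20)
  add 0.0.0.0/0 -> H4 at depth 0
  add 201.96.108.80/28 -> H5 at depth 28
  lookup 201.96.108.81: bits 1100100101100000011011000101 walk d0:H4→d1:-→d2:-→d3:-→d4:-→d5:-→d6:-→d7:-→d8:-→d9:-→d10:-→d11:-→d12:-→d13:-→d14:-→d15:-→d16:-→d17:-→d18:-→d19:-→d20:-→d21:-→d22:-→d23:-→d24:-→d25:-→d26:-→d27:-→d28:H5 -> H5
  lookup 201.96.108.80: bits 1100100101100000011011000101 walk d0:H4→d1:-→d2:-→d3:-→d4:-→d5:-→d6:-→d7:-→d8:-→d9:-→d10:-→d11:-→d12:-→d13:-→d14:-→d15:-→d16:-→d17:-→d18:-→d19:-→d20:-→d21:-→d22:-→d23:-→d24:-→d25:-→d26:-→d27:-→d28:H5 -> H5
  add 128.48.0.0/12 -> H1 at depth 12
  add 138.0.0.0/8 -> H0 at depth 8
  add 138.96.0.0/15 -> H3 at depth 15
  add 128.61.80.0/20 -> H5 at depth 20
  add 0.0.0.0/0 -> H5 at depth 0
  lookup 201.96.108.80: bits 1100100101100000011011000101 walk d0:H5→d1:-→d2:-→d3:-→d4:-→d5:-→d6:-→d7:-→d8:-→d9:-→d10:-→d11:-→d12:-→d13:-→d14:-→d15:-→d16:-→d17:-→d18:-→d19:-→d20:-→d21:-→d22:-→d23:-→d24:-→d25:-→d26:-→d27:-→d28:H5 -> H5
  del 128.61.80.0/20 (clear depth 20)
  del 0.0.0.0/0 (clear depth 0)
  lookup 138.0.63.228: bits 100010100 walk d0:-→d1:-→d2:-→d3:-→d4:-→d5:-→d6:-→d7:-→d8:H0→d9:- -> H0
  del 138.96.0.0/15 (clear depth 15)
  add 128.0.0.0/8 -> H2 at depth 8
  lookup 128.97.118.217: bits 100000000 walk d0:-→d1:-→d2:-→d3:-→d4:-→d5:-→d6:-→d7:-→d8:H2→d9:- -> H2
  lookup 201.96.108.83: bits 1100100101100000011011000101 walk d0:-→d1:-→d2:-→d3:-→d4:-→d5:-→d6:-→d7:-→d8:-→d9:-→d10:-→d11:-→d12:-→d13:-→d14:-→d15:-→d16:-→d17:-→d18:-→d19:-→d20:-→d21:-→d22:-→d23:-→d24:-→d25:-→d26:-→d27:-→d28:H5 -> H5
  lookup 201.96.108.95: bits 1100100101100000011011000101 walk d0:-→d1:-→d2:-→d3:-→d4:-→d5:-→d6:-→d7:-→d8:-→d9:-→d10:-→d11:-→d12:-→d13:-→d14:-→d15:-→d16:-→d17:-→d18:-→d19:-→d20:-→d21:-→d22:-→d23:-→d24:-→d25:-→d26:-→d27:-→d28:H5 -> H5
  add 201.96.108.0/24 -> H7 at depth 24
  lookup 13.66.232.25: bits ε walk d0:- -> no-route
  add 138.97.35.0/24 -> H4 at depth 24
  lookup 201.96.108.80: bits 1100100101100000011011000101 walk d0:-→d1:-→d2:-→d3:-→d4:-→d5:-→d6:-→d7:-→d8:-→d9:-→d10:-→d11:-→d12:-→d13:-→d14:-→d15:-→d16:-→d17:-→d18:-→d19:-→d20:-→d21:-→d22:-→d23:-→d24:H7→d25:-→d26:-→d27:-→d28:H5 -> H5
  lookup 201.96.108.0: bits 1100100101100000011011000 walk d0:-→d1:-→d2:-→d3:-→d4:-→d5:-→d6:-→d7:-→d8:-→d9:-→d10:-→d11:-→d12:-→d13:-→d14:-→d15:-→d16:-→d17:-→d18:-→d19:-→d20:-→d21:-→d22:-→d23:-→d24:H7→d25:- -> H7
  add 0.0.0.0/0 -> H1 at depth 0
  lookup 201.96.108.1: bits 1100100101100000011011000 walk d0:H1→d1:-→d2:-→d3:-→d4:-→d5:-→d6:-→d7:-→d8:-→d9:-→d10:-→d11:-→d12:-→d13:-→d14:-→d15:-→d16:-→d17:-→d18:-→d19:-→d20:-→d21:-→d22:-→d23:-→d24:H7→d25:- -> H7
  lookup 128.0.0.16: bits 1000000000 walk d0:H1→d1:-→d2:-→d3:-→d4:-→d5:-→d6:-→d7:-→d8:H2→d9:-→d10:- -> H2
  add 200.0.0.0/7 -> H7 at depth 7
  lookup 138.97.35.19: bits 100010100110000100100011 walk d0:H1→d1:-→d2:-→d3:-→d4:-→d5:-→d6:-→d7:-→d8:H0→d9:-→d10:-→d11:-→d12:-→d13:-→d14:-→d15:-→d16:-→d17:-→d18:-→d19:-→d20:-→d21:-→d22:-→d23:-→d24:H4 -> H4
  lookup 200.0.1.77: bits 1100100 walk d0:H1→d1:-→d2:-→d3:-→d4:-→d5:-→d6:-→d7:H7 -> H7
  lookup 60.130.44.139: bits ε walk d0:H1 -> H1
  lookup 128.48.0.114: bits 100000000011 walk d0:H1→d1:-→d2:-→d3:-→d4:-→d5:-→d6:-→d7:-→d8:H2→d9:-→d10:-→d11:-→d12:H1 -> H1
  lookup 128.48.0.85: bits 100000000011 walk d0:H1→d1:-→d2:-→d3:-→d4:-→d5:-→d6:-→d7:-→d8:H2→d9:-→d10:-→d11:-→d12:H1 -> H1
  add 128.61.80.0/20 -> H7 at depth 20

== LOOKUPS ==
["H5","H5","H5","H0","H2","H5","H5","no-route","H5","H7","H7","H2","H4","H7","H1","H1","H1"]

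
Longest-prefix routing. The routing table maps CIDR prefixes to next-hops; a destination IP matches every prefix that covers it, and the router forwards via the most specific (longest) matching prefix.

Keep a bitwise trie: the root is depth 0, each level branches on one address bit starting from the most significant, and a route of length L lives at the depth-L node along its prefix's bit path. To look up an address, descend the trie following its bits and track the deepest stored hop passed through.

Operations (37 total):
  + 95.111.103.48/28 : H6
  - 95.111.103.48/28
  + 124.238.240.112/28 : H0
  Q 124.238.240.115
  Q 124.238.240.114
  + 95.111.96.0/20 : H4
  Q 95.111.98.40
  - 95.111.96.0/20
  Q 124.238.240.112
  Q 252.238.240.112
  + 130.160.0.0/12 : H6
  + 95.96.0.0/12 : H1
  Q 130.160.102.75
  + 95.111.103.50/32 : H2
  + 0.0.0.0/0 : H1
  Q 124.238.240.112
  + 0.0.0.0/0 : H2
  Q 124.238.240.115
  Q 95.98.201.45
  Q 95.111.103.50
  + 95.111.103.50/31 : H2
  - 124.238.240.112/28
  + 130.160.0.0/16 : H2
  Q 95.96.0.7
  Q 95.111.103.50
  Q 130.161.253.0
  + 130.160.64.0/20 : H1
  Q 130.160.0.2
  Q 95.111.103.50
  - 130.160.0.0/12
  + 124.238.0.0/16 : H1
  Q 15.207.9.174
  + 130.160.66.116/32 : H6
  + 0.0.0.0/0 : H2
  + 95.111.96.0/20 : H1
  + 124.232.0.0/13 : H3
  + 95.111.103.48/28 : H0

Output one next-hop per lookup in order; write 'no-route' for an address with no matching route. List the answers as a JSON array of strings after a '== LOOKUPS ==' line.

Apply in order:
  add 95.111.103.48/28 -> H6 at depth 28
  - 95.111.103.48/28 clear@28
  add 124.238.240.112/28 -> H0 at depth 28
  Q 124.238.240.115: descend 0111110011101110111100000111 ; hops seen [H0] ; pick H0
  Q 124.238.240.114: descend 0111110011101110111100000111 ; hops seen [H0] ; pick H0
  add 95.111.96.0/20 -> H4 at depth 20
  Q 95.111.98.40: descend 010111110110111101100 ; hops seen [H4] ; pick H4
  - 95.111.96.0/20 clear@20
  Q 124.238.240.112: descend 0111110011101110111100000111 ; hops seen [H0] ; pick H0
  Q 252.238.240.112: descend ε ; hops seen [∅] ; pick no-route
  add 130.160.0.0/12 -> H6 at depth 12
  add 95.96.0.0/12 -> H1 at depth 12
  Q 130.160.102.75: descend 100000101010 ; hops seen [H6] ; pick H6
  add 95.111.103.50/32 -> H2 at depth 32
  add 0.0.0.0/0 -> H1 at depth 0
  Q 124.238.240.112: descend 0111110011101110111100000111 ; hops seen [H1,H0] ; pick H0
  add 0.0.0.0/0 -> H2 at depth 0
  Q 124.238.240.115: descend 0111110011101110111100000111 ; hops seen [H2,H0] ; pick H0
  Q 95.98.201.45: descend 010111110110 ; hops seen [H2,H1] ; pick H1
  Q 95.111.103.50: descend 01011111011011110110011100110010 ; hops seen [H2,H1,H2] ; pick H2
  add 95.111.103.50/31 -> H2 at depth 31
  - 124.238.240.112/28 clear@28
  add 130.160.0.0/16 -> H2 at depth 16
  Q 95.96.0.7: descend 010111110110 ; hops seen [H2,H1] ; pick H1
  Q 95.111.103.50: descend 01011111011011110110011100110010 ; hops seen [H2,H1,H2,H2] ; pick H2
  Q 130.161.253.0: descend 100000101010000 ; hops seen [H2,H6] ; pick H6
  add 130.160.64.0/20 -> H1 at depth 20
  Q 130.160.0.2: descend 10000010101000000 ; hops seen [H2,H6,H2] ; pick H2
  Q 95.111.103.50: descend 01011111011011110110011100110010 ; hops seen [H2,H1,H2,H2] ; pick H2
  - 130.160.0.0/12 clear@12
  add 124.238.0.0/16 -> H1 at depth 16
  Q 15.207.9.174: descend 0 ; hops seen [H2] ; pick H2
  add 130.160.66.116/32 -> H6 at depth 32
  add 0.0.0.0/0 -> H2 at depth 0
  add 95.111.96.0/20 -> H1 at depth 20
  add 124.232.0.0/13 -> H3 at depth 13
  add 95.111.103.48/28 -> H0 at depth 28

== LOOKUPS ==
["H0","H0","H4","H0","no-route","H6","H0","H0","H1","H2","H1","H2","H6","H2","H2","H2"]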